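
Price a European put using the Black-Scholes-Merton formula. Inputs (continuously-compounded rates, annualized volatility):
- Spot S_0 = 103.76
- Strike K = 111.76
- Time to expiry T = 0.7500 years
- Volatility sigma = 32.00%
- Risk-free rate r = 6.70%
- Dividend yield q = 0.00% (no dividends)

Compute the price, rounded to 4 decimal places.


Answer: Price = 12.8785

Derivation:
d1 = (ln(S/K) + (r - q + 0.5*sigma^2) * T) / (sigma * sqrt(T)) = 0.05187790
d2 = d1 - sigma * sqrt(T) = -0.22525023
exp(-rT) = 0.95099165; exp(-qT) = 1.00000000
P = K * exp(-rT) * N(-d2) - S_0 * exp(-qT) * N(-d1)
N(-d1) = 0.47931299; N(-d2) = 0.58910769
P = 111.7600 * 0.95099165 * 0.58910769 - 103.7600 * 1.00000000 * 0.47931299 = 12.8785


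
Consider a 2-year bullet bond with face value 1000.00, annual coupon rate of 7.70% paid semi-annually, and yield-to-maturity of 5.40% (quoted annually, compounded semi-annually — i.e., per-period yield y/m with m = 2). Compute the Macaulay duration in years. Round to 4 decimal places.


Coupon per period c = face * coupon_rate / m = 38.500000
Periods per year m = 2; per-period yield y/m = 0.027000
Number of cashflows N = 4
Cashflows (t years, CF_t, discount factor 1/(1+y/m)^(m*t), PV):
  t = 0.5000: CF_t = 38.500000, DF = 0.973710, PV = 37.487829
  t = 1.0000: CF_t = 38.500000, DF = 0.948111, PV = 36.502267
  t = 1.5000: CF_t = 38.500000, DF = 0.923185, PV = 35.542617
  t = 2.0000: CF_t = 1038.500000, DF = 0.898914, PV = 933.522364
Price P = sum_t PV_t = 1043.055076
Macaulay numerator sum_t t * PV_t:
  t * PV_t at t = 0.5000: 18.743914
  t * PV_t at t = 1.0000: 36.502267
  t * PV_t at t = 1.5000: 53.313925
  t * PV_t at t = 2.0000: 1867.044727
Macaulay duration D = (sum_t t * PV_t) / P = 1975.604834 / 1043.055076 = 1.894056

Answer: Macaulay duration = 1.8941 years


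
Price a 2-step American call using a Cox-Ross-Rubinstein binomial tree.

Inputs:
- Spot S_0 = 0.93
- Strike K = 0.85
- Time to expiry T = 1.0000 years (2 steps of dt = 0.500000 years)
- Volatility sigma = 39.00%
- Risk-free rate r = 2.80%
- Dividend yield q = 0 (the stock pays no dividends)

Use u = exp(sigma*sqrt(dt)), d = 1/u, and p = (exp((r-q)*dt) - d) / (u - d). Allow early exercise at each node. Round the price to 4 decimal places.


dt = T/N = 0.500000
u = exp(sigma*sqrt(dt)) = 1.317547; d = 1/u = 0.758986
p = (exp((r-q)*dt) - d) / (u - d) = 0.456731
Discount per step: exp(-r*dt) = 0.986098
Stock lattice S(k, i) with i counting down-moves:
  k=0: S(0,0) = 0.9300
  k=1: S(1,0) = 1.2253; S(1,1) = 0.7059
  k=2: S(2,0) = 1.6144; S(2,1) = 0.9300; S(2,2) = 0.5357
Terminal payoffs V(N, i) = max(S_T - K, 0):
  V(2,0) = 0.764415; V(2,1) = 0.080000; V(2,2) = 0.000000
Backward induction: V(k, i) = exp(-r*dt) * [p * V(k+1, i) + (1-p) * V(k+1, i+1)]; then take max(V_cont, immediate exercise) for American.
  V(1,0) = exp(-r*dt) * [p*0.764415 + (1-p)*0.080000] = 0.387136; exercise = 0.375319; V(1,0) = max -> 0.387136
  V(1,1) = exp(-r*dt) * [p*0.080000 + (1-p)*0.000000] = 0.036031; exercise = 0.000000; V(1,1) = max -> 0.036031
  V(0,0) = exp(-r*dt) * [p*0.387136 + (1-p)*0.036031] = 0.193661; exercise = 0.080000; V(0,0) = max -> 0.193661

Answer: Price = V(0,0) = 0.1937


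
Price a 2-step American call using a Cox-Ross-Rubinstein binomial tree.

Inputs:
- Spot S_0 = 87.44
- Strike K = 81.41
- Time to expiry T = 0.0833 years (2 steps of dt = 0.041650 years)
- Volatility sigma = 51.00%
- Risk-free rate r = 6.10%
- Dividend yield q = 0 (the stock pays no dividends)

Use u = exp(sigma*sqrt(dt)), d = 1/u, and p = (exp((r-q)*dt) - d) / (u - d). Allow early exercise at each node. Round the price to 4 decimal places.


dt = T/N = 0.041650
u = exp(sigma*sqrt(dt)) = 1.109692; d = 1/u = 0.901151
p = (exp((r-q)*dt) - d) / (u - d) = 0.486201
Discount per step: exp(-r*dt) = 0.997463
Stock lattice S(k, i) with i counting down-moves:
  k=0: S(0,0) = 87.4400
  k=1: S(1,0) = 97.0315; S(1,1) = 78.7966
  k=2: S(2,0) = 107.6750; S(2,1) = 87.4400; S(2,2) = 71.0077
Terminal payoffs V(N, i) = max(S_T - K, 0):
  V(2,0) = 26.265043; V(2,1) = 6.030000; V(2,2) = 0.000000
Backward induction: V(k, i) = exp(-r*dt) * [p * V(k+1, i) + (1-p) * V(k+1, i+1)]; then take max(V_cont, immediate exercise) for American.
  V(1,0) = exp(-r*dt) * [p*26.265043 + (1-p)*6.030000] = 15.828039; exercise = 15.621468; V(1,0) = max -> 15.828039
  V(1,1) = exp(-r*dt) * [p*6.030000 + (1-p)*0.000000] = 2.924355; exercise = 0.000000; V(1,1) = max -> 2.924355
  V(0,0) = exp(-r*dt) * [p*15.828039 + (1-p)*2.924355] = 9.174803; exercise = 6.030000; V(0,0) = max -> 9.174803

Answer: Price = V(0,0) = 9.1748


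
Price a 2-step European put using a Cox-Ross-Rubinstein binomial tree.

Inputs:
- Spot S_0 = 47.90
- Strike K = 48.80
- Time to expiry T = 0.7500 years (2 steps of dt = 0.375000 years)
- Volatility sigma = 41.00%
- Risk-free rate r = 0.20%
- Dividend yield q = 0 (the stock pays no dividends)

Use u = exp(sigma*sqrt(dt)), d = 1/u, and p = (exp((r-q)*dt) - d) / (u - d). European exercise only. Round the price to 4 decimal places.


Answer: Price = V(0,0) = 6.6669

Derivation:
dt = T/N = 0.375000
u = exp(sigma*sqrt(dt)) = 1.285404; d = 1/u = 0.777966
p = (exp((r-q)*dt) - d) / (u - d) = 0.439038
Discount per step: exp(-r*dt) = 0.999250
Stock lattice S(k, i) with i counting down-moves:
  k=0: S(0,0) = 47.9000
  k=1: S(1,0) = 61.5708; S(1,1) = 37.2646
  k=2: S(2,0) = 79.1434; S(2,1) = 47.9000; S(2,2) = 28.9906
Terminal payoffs V(N, i) = max(K - S_T, 0):
  V(2,0) = 0.000000; V(2,1) = 0.900000; V(2,2) = 19.809444
Backward induction: V(k, i) = exp(-r*dt) * [p * V(k+1, i) + (1-p) * V(k+1, i+1)].
  V(1,0) = exp(-r*dt) * [p*0.000000 + (1-p)*0.900000] = 0.504487
  V(1,1) = exp(-r*dt) * [p*0.900000 + (1-p)*19.809444] = 11.498851
  V(0,0) = exp(-r*dt) * [p*0.504487 + (1-p)*11.498851] = 6.666905


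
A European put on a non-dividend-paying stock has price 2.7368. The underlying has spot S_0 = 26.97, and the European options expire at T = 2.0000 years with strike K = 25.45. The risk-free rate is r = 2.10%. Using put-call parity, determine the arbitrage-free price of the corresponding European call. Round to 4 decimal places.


Put-call parity: C - P = S_0 * exp(-qT) - K * exp(-rT).
S_0 * exp(-qT) = 26.9700 * 1.00000000 = 26.97000000
K * exp(-rT) = 25.4500 * 0.95886978 = 24.40323592
C = P + S*exp(-qT) - K*exp(-rT)
C = 2.7368 + 26.97000000 - 24.40323592 = 5.3036

Answer: Call price = 5.3036


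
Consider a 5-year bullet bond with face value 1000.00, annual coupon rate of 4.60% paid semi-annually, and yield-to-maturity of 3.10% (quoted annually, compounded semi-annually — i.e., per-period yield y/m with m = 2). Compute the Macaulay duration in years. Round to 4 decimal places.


Coupon per period c = face * coupon_rate / m = 23.000000
Periods per year m = 2; per-period yield y/m = 0.015500
Number of cashflows N = 10
Cashflows (t years, CF_t, discount factor 1/(1+y/m)^(m*t), PV):
  t = 0.5000: CF_t = 23.000000, DF = 0.984737, PV = 22.648941
  t = 1.0000: CF_t = 23.000000, DF = 0.969706, PV = 22.303241
  t = 1.5000: CF_t = 23.000000, DF = 0.954905, PV = 21.962817
  t = 2.0000: CF_t = 23.000000, DF = 0.940330, PV = 21.627590
  t = 2.5000: CF_t = 23.000000, DF = 0.925977, PV = 21.297479
  t = 3.0000: CF_t = 23.000000, DF = 0.911844, PV = 20.972407
  t = 3.5000: CF_t = 23.000000, DF = 0.897926, PV = 20.652296
  t = 4.0000: CF_t = 23.000000, DF = 0.884220, PV = 20.337071
  t = 4.5000: CF_t = 23.000000, DF = 0.870724, PV = 20.026658
  t = 5.0000: CF_t = 1023.000000, DF = 0.857434, PV = 877.155026
Price P = sum_t PV_t = 1068.983527
Macaulay numerator sum_t t * PV_t:
  t * PV_t at t = 0.5000: 11.324471
  t * PV_t at t = 1.0000: 22.303241
  t * PV_t at t = 1.5000: 32.944226
  t * PV_t at t = 2.0000: 43.255180
  t * PV_t at t = 2.5000: 53.243697
  t * PV_t at t = 3.0000: 62.917220
  t * PV_t at t = 3.5000: 72.283036
  t * PV_t at t = 4.0000: 81.348286
  t * PV_t at t = 4.5000: 90.119962
  t * PV_t at t = 5.0000: 4385.775131
Macaulay duration D = (sum_t t * PV_t) / P = 4855.514450 / 1068.983527 = 4.542179

Answer: Macaulay duration = 4.5422 years


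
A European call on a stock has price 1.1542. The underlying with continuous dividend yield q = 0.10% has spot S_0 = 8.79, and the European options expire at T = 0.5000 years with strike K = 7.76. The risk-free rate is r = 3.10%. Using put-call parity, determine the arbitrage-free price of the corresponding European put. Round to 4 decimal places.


Put-call parity: C - P = S_0 * exp(-qT) - K * exp(-rT).
S_0 * exp(-qT) = 8.7900 * 0.99950012 = 8.78560610
K * exp(-rT) = 7.7600 * 0.98461951 = 7.64064737
P = C - S*exp(-qT) + K*exp(-rT)
P = 1.1542 - 8.78560610 + 7.64064737 = 0.0092

Answer: Put price = 0.0092


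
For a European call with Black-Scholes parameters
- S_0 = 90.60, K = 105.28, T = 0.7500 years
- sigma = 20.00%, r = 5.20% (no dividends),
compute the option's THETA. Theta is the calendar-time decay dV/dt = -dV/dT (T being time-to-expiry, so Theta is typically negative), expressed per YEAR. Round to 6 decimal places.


d1 = -0.5552334499; d2 = -0.7284385307
phi(d1) = 0.3419534627; exp(-qT) = 1.0000000000; exp(-rT) = 0.9617507091
Theta = -S*exp(-qT)*phi(d1)*sigma/(2*sqrt(T)) - r*K*exp(-rT)*N(d2) + q*S*exp(-qT)*N(d1)
N(d1) = 0.2893674960; N(d2) = 0.2331725920; sqrt(T) = 0.8660254038
Term 1 = -90.6000 * 1.0000000000 * 0.3419534627 * 0.2000 / (2 * 0.8660254038) = -3.5773758581
Term 2 = -0.0520 * 105.2800 * 0.9617507091 * 0.2331725920 = -1.2276914620
Term 3 = 0 (no dividend yield, q = 0)
Theta = -3.5773758581 + (-1.2276914620) + (0.0000000000) = -4.805067

Answer: Theta = -4.805067


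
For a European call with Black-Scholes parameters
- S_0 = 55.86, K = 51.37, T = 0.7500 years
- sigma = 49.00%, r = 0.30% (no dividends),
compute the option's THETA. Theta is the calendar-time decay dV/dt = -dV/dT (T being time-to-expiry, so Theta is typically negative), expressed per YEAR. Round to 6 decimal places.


d1 = 0.4149421476; d2 = -0.0094103003
phi(d1) = 0.3660347422; exp(-qT) = 1.0000000000; exp(-rT) = 0.9977525294
Theta = -S*exp(-qT)*phi(d1)*sigma/(2*sqrt(T)) - r*K*exp(-rT)*N(d2) + q*S*exp(-qT)*N(d1)
N(d1) = 0.6609078727; N(d2) = 0.4962458888; sqrt(T) = 0.8660254038
Term 1 = -55.8600 * 1.0000000000 * 0.3660347422 * 0.4900 / (2 * 0.8660254038) = -5.7844049948
Term 2 = -0.0030 * 51.3700 * 0.9977525294 * 0.4962458888 = -0.0763045753
Term 3 = 0 (no dividend yield, q = 0)
Theta = -5.7844049948 + (-0.0763045753) + (0.0000000000) = -5.860710

Answer: Theta = -5.860710


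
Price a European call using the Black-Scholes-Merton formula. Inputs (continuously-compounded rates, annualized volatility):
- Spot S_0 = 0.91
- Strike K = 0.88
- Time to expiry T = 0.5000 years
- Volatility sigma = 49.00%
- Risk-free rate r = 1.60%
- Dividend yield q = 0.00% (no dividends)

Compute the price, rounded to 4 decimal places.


Answer: Price = 0.1420

Derivation:
d1 = (ln(S/K) + (r - q + 0.5*sigma^2) * T) / (sigma * sqrt(T)) = 0.29308188
d2 = d1 - sigma * sqrt(T) = -0.05340044
exp(-rT) = 0.99203191; exp(-qT) = 1.00000000
C = S_0 * exp(-qT) * N(d1) - K * exp(-rT) * N(d2)
N(d1) = 0.61527022; N(d2) = 0.47870643
C = 0.9100 * 1.00000000 * 0.61527022 - 0.8800 * 0.99203191 * 0.47870643 = 0.1420


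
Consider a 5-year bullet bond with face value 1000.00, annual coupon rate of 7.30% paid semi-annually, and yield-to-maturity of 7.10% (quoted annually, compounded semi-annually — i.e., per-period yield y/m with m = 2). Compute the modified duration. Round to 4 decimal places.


Coupon per period c = face * coupon_rate / m = 36.500000
Periods per year m = 2; per-period yield y/m = 0.035500
Number of cashflows N = 10
Cashflows (t years, CF_t, discount factor 1/(1+y/m)^(m*t), PV):
  t = 0.5000: CF_t = 36.500000, DF = 0.965717, PV = 35.248672
  t = 1.0000: CF_t = 36.500000, DF = 0.932609, PV = 34.040243
  t = 1.5000: CF_t = 36.500000, DF = 0.900637, PV = 32.873243
  t = 2.0000: CF_t = 36.500000, DF = 0.869760, PV = 31.746251
  t = 2.5000: CF_t = 36.500000, DF = 0.839942, PV = 30.657896
  t = 3.0000: CF_t = 36.500000, DF = 0.811147, PV = 29.606853
  t = 3.5000: CF_t = 36.500000, DF = 0.783338, PV = 28.591842
  t = 4.0000: CF_t = 36.500000, DF = 0.756483, PV = 27.611630
  t = 4.5000: CF_t = 36.500000, DF = 0.730549, PV = 26.665021
  t = 5.0000: CF_t = 1036.500000, DF = 0.705503, PV = 731.254033
Price P = sum_t PV_t = 1008.295685
First compute Macaulay numerator sum_t t * PV_t:
  t * PV_t at t = 0.5000: 17.624336
  t * PV_t at t = 1.0000: 34.040243
  t * PV_t at t = 1.5000: 49.309865
  t * PV_t at t = 2.0000: 63.492503
  t * PV_t at t = 2.5000: 76.644740
  t * PV_t at t = 3.0000: 88.820559
  t * PV_t at t = 3.5000: 100.071449
  t * PV_t at t = 4.0000: 110.446518
  t * PV_t at t = 4.5000: 119.992596
  t * PV_t at t = 5.0000: 3656.270164
Macaulay duration D = 4316.712973 / 1008.295685 = 4.281198
Modified duration = D / (1 + y/m) = 4.281198 / (1 + 0.035500) = 4.134425

Answer: Modified duration = 4.1344


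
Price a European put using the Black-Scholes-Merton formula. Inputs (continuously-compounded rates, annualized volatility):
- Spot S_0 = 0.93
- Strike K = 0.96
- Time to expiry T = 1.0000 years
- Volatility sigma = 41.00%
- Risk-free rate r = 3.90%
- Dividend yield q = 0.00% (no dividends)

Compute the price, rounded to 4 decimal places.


Answer: Price = 0.1472

Derivation:
d1 = (ln(S/K) + (r - q + 0.5*sigma^2) * T) / (sigma * sqrt(T)) = 0.22268610
d2 = d1 - sigma * sqrt(T) = -0.18731390
exp(-rT) = 0.96175071; exp(-qT) = 1.00000000
P = K * exp(-rT) * N(-d2) - S_0 * exp(-qT) * N(-d1)
N(-d1) = 0.41188991; N(-d2) = 0.57429274
P = 0.9600 * 0.96175071 * 0.57429274 - 0.9300 * 1.00000000 * 0.41188991 = 0.1472


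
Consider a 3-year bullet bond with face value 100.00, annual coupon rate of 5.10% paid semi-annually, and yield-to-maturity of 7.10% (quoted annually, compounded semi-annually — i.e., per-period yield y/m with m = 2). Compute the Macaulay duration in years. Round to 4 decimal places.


Coupon per period c = face * coupon_rate / m = 2.550000
Periods per year m = 2; per-period yield y/m = 0.035500
Number of cashflows N = 6
Cashflows (t years, CF_t, discount factor 1/(1+y/m)^(m*t), PV):
  t = 0.5000: CF_t = 2.550000, DF = 0.965717, PV = 2.462578
  t = 1.0000: CF_t = 2.550000, DF = 0.932609, PV = 2.378154
  t = 1.5000: CF_t = 2.550000, DF = 0.900637, PV = 2.296624
  t = 2.0000: CF_t = 2.550000, DF = 0.869760, PV = 2.217889
  t = 2.5000: CF_t = 2.550000, DF = 0.839942, PV = 2.141853
  t = 3.0000: CF_t = 102.550000, DF = 0.811147, PV = 83.183089
Price P = sum_t PV_t = 94.680187
Macaulay numerator sum_t t * PV_t:
  t * PV_t at t = 0.5000: 1.231289
  t * PV_t at t = 1.0000: 2.378154
  t * PV_t at t = 1.5000: 3.444936
  t * PV_t at t = 2.0000: 4.435778
  t * PV_t at t = 2.5000: 5.354633
  t * PV_t at t = 3.0000: 249.549268
Macaulay duration D = (sum_t t * PV_t) / P = 266.394057 / 94.680187 = 2.813620

Answer: Macaulay duration = 2.8136 years


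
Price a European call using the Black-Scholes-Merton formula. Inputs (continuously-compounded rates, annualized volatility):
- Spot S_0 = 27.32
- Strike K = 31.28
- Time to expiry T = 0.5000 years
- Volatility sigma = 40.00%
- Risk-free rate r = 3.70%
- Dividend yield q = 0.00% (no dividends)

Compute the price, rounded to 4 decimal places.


d1 = (ln(S/K) + (r - q + 0.5*sigma^2) * T) / (sigma * sqrt(T)) = -0.27174072
d2 = d1 - sigma * sqrt(T) = -0.55458343
exp(-rT) = 0.98167007; exp(-qT) = 1.00000000
C = S_0 * exp(-qT) * N(d1) - K * exp(-rT) * N(d2)
N(d1) = 0.39291070; N(d2) = 0.28958981
C = 27.3200 * 1.00000000 * 0.39291070 - 31.2800 * 0.98167007 * 0.28958981 = 1.8420

Answer: Price = 1.8420


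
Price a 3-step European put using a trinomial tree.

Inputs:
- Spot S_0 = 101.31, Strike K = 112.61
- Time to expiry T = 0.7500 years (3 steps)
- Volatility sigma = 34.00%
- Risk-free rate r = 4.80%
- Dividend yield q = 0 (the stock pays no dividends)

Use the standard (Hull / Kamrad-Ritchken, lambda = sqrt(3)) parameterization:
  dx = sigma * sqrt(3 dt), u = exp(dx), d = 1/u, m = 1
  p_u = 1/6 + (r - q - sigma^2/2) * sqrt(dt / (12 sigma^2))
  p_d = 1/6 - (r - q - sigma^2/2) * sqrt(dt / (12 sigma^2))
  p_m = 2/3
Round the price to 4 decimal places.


dt = T/N = 0.250000; dx = sigma*sqrt(3*dt) = 0.294449
u = exp(dx) = 1.342386; d = 1/u = 0.744942
p_u = 0.162506, p_m = 0.666667, p_d = 0.170827
Discount per step: exp(-r*dt) = 0.988072
Stock lattice S(k, j) with j the centered position index:
  k=0: S(0,+0) = 101.3100
  k=1: S(1,-1) = 75.4701; S(1,+0) = 101.3100; S(1,+1) = 135.9971
  k=2: S(2,-2) = 56.2209; S(2,-1) = 75.4701; S(2,+0) = 101.3100; S(2,+1) = 135.9971; S(2,+2) = 182.5606
  k=3: S(3,-3) = 41.8813; S(3,-2) = 56.2209; S(3,-1) = 75.4701; S(3,+0) = 101.3100; S(3,+1) = 135.9971; S(3,+2) = 182.5606; S(3,+3) = 245.0669
Terminal payoffs V(N, j) = max(K - S_T, 0):
  V(3,-3) = 70.728709; V(3,-2) = 56.389141; V(3,-1) = 37.139905; V(3,+0) = 11.300000; V(3,+1) = 0.000000; V(3,+2) = 0.000000; V(3,+3) = 0.000000
Backward induction: V(k, j) = exp(-r*dt) * [p_u * V(k+1, j+1) + p_m * V(k+1, j) + p_d * V(k+1, j-1)]
  V(2,-2) = exp(-r*dt) * [p_u*37.139905 + p_m*56.389141 + p_d*70.728709] = 55.046071
  V(2,-1) = exp(-r*dt) * [p_u*11.300000 + p_m*37.139905 + p_d*56.389141] = 35.796895
  V(2,+0) = exp(-r*dt) * [p_u*0.000000 + p_m*11.300000 + p_d*37.139905] = 13.712293
  V(2,+1) = exp(-r*dt) * [p_u*0.000000 + p_m*0.000000 + p_d*11.300000] = 1.907319
  V(2,+2) = exp(-r*dt) * [p_u*0.000000 + p_m*0.000000 + p_d*0.000000] = 0.000000
  V(1,-1) = exp(-r*dt) * [p_u*13.712293 + p_m*35.796895 + p_d*55.046071] = 35.072876
  V(1,+0) = exp(-r*dt) * [p_u*1.907319 + p_m*13.712293 + p_d*35.796895] = 15.380873
  V(1,+1) = exp(-r*dt) * [p_u*0.000000 + p_m*1.907319 + p_d*13.712293] = 3.570867
  V(0,+0) = exp(-r*dt) * [p_u*3.570867 + p_m*15.380873 + p_d*35.072876] = 16.624897

Answer: Price = V(0,0) = 16.6249


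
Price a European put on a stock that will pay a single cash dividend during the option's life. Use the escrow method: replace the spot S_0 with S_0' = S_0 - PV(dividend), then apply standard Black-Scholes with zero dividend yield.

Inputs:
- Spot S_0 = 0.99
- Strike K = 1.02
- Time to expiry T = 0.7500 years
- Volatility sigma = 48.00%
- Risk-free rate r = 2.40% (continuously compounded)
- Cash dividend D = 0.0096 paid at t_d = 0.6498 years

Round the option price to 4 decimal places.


Answer: Price = 0.1740

Derivation:
PV(D) = D * exp(-r * t_d) = 0.0096 * 0.98452578 = 0.00945145
S_0' = S_0 - PV(D) = 0.9900 - 0.00945145 = 0.98054855
d1 = (ln(S_0'/K) + (r + sigma^2/2)*T) / (sigma*sqrt(T)) = 0.15625566
d2 = d1 - sigma*sqrt(T) = -0.25943654
exp(-rT) = 0.98216103
N(-d1) = 0.43791575; N(-d2) = 0.60235078
P = K * exp(-rT) * N(-d2) - S_0' * N(-d1) = 1.0200 * 0.98216103 * 0.60235078 - 0.98054855 * 0.43791575 = 0.1740


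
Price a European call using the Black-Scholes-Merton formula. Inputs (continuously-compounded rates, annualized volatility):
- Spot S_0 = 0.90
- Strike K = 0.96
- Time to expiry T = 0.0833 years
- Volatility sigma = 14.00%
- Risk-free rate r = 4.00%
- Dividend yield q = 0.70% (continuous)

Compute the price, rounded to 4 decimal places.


Answer: Price = 0.0010

Derivation:
d1 = (ln(S/K) + (r - q + 0.5*sigma^2) * T) / (sigma * sqrt(T)) = -1.50899927
d2 = d1 - sigma * sqrt(T) = -1.54940571
exp(-rT) = 0.99667354; exp(-qT) = 0.99941707
C = S_0 * exp(-qT) * N(d1) - K * exp(-rT) * N(d2)
N(d1) = 0.06564948; N(d2) = 0.06064211
C = 0.9000 * 0.99941707 * 0.06564948 - 0.9600 * 0.99667354 * 0.06064211 = 0.0010


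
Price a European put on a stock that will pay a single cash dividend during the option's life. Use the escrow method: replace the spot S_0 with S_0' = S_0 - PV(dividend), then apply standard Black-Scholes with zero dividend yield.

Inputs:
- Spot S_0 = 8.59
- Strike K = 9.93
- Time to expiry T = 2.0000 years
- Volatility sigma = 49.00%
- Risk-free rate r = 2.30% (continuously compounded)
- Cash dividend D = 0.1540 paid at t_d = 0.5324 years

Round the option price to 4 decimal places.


Answer: Price = 2.9844

Derivation:
PV(D) = D * exp(-r * t_d) = 0.1540 * 0.98782947 = 0.15212574
S_0' = S_0 - PV(D) = 8.5900 - 0.15212574 = 8.43787426
d1 = (ln(S_0'/K) + (r + sigma^2/2)*T) / (sigma*sqrt(T)) = 0.17788777
d2 = d1 - sigma*sqrt(T) = -0.51507688
exp(-rT) = 0.95504196
N(-d1) = 0.42940556; N(-d2) = 0.69675035
P = K * exp(-rT) * N(-d2) - S_0' * N(-d1) = 9.9300 * 0.95504196 * 0.69675035 - 8.43787426 * 0.42940556 = 2.9844


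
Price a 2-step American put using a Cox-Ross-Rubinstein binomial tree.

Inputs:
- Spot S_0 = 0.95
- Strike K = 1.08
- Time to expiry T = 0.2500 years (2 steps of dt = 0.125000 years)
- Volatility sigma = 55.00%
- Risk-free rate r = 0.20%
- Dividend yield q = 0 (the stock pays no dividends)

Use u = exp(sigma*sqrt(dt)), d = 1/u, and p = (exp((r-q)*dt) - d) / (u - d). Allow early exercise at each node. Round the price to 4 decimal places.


Answer: Price = V(0,0) = 0.1953

Derivation:
dt = T/N = 0.125000
u = exp(sigma*sqrt(dt)) = 1.214648; d = 1/u = 0.823284
p = (exp((r-q)*dt) - d) / (u - d) = 0.452178
Discount per step: exp(-r*dt) = 0.999750
Stock lattice S(k, i) with i counting down-moves:
  k=0: S(0,0) = 0.9500
  k=1: S(1,0) = 1.1539; S(1,1) = 0.7821
  k=2: S(2,0) = 1.4016; S(2,1) = 0.9500; S(2,2) = 0.6439
Terminal payoffs V(N, i) = max(K - S_T, 0):
  V(2,0) = 0.000000; V(2,1) = 0.130000; V(2,2) = 0.436094
Backward induction: V(k, i) = exp(-r*dt) * [p * V(k+1, i) + (1-p) * V(k+1, i+1)]; then take max(V_cont, immediate exercise) for American.
  V(1,0) = exp(-r*dt) * [p*0.000000 + (1-p)*0.130000] = 0.071199; exercise = 0.000000; V(1,0) = max -> 0.071199
  V(1,1) = exp(-r*dt) * [p*0.130000 + (1-p)*0.436094] = 0.297610; exercise = 0.297880; V(1,1) = max -> 0.297880
  V(0,0) = exp(-r*dt) * [p*0.071199 + (1-p)*0.297880] = 0.195331; exercise = 0.130000; V(0,0) = max -> 0.195331


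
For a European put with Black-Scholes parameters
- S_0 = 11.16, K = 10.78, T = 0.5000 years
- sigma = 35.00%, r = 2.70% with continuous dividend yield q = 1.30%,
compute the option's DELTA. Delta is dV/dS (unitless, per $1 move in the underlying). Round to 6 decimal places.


Answer: Delta = -0.382645

Derivation:
d1 = 0.2920083981; d2 = 0.0445210247
phi(d1) = 0.3822910745; exp(-qT) = 0.9935210793; exp(-rT) = 0.9865907163
N(-d1) = 0.3851401014
Delta = -exp(-qT) * N(-d1) = -0.9935210793 * 0.3851401014 = -0.382645


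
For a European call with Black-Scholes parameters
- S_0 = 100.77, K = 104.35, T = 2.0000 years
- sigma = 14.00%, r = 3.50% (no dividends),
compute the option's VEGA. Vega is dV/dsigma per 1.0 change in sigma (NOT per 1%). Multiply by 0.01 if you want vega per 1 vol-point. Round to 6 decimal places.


d1 = 0.2762265101; d2 = 0.0782366114
phi(d1) = 0.3840090820; exp(-qT) = 1.0000000000; exp(-rT) = 0.9323938199
Vega = S * exp(-qT) * phi(d1) * sqrt(T) = 100.7700 * 1.0000000000 * 0.3840090820 * 1.4142135624 = 54.725250

Answer: Vega = 54.725250


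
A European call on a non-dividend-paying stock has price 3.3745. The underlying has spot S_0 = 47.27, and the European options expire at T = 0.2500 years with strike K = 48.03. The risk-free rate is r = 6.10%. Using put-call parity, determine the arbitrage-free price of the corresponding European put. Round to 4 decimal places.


Answer: Put price = 3.4076

Derivation:
Put-call parity: C - P = S_0 * exp(-qT) - K * exp(-rT).
S_0 * exp(-qT) = 47.2700 * 1.00000000 = 47.27000000
K * exp(-rT) = 48.0300 * 0.98486569 = 47.30309921
P = C - S*exp(-qT) + K*exp(-rT)
P = 3.3745 - 47.27000000 + 47.30309921 = 3.4076


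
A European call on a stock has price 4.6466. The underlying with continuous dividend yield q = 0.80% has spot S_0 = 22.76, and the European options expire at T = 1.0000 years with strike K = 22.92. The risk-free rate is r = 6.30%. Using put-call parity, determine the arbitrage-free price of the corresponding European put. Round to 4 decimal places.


Answer: Put price = 3.5885

Derivation:
Put-call parity: C - P = S_0 * exp(-qT) - K * exp(-rT).
S_0 * exp(-qT) = 22.7600 * 0.99203191 = 22.57864638
K * exp(-rT) = 22.9200 * 0.93894347 = 21.52058442
P = C - S*exp(-qT) + K*exp(-rT)
P = 4.6466 - 22.57864638 + 21.52058442 = 3.5885


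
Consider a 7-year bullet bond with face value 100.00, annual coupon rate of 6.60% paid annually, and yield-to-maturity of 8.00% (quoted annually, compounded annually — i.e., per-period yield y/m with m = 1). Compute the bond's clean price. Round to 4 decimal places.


Coupon per period c = face * coupon_rate / m = 6.600000
Periods per year m = 1; per-period yield y/m = 0.080000
Number of cashflows N = 7
Cashflows (t years, CF_t, discount factor 1/(1+y/m)^(m*t), PV):
  t = 1.0000: CF_t = 6.600000, DF = 0.925926, PV = 6.111111
  t = 2.0000: CF_t = 6.600000, DF = 0.857339, PV = 5.658436
  t = 3.0000: CF_t = 6.600000, DF = 0.793832, PV = 5.239293
  t = 4.0000: CF_t = 6.600000, DF = 0.735030, PV = 4.851197
  t = 5.0000: CF_t = 6.600000, DF = 0.680583, PV = 4.491849
  t = 6.0000: CF_t = 6.600000, DF = 0.630170, PV = 4.159120
  t = 7.0000: CF_t = 106.600000, DF = 0.583490, PV = 62.200076
Price P = sum_t PV_t = 92.711082

Answer: Price = 92.7111


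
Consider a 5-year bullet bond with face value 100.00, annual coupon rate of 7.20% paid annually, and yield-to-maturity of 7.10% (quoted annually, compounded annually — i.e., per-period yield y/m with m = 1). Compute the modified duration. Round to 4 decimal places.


Answer: Modified duration = 4.0835

Derivation:
Coupon per period c = face * coupon_rate / m = 7.200000
Periods per year m = 1; per-period yield y/m = 0.071000
Number of cashflows N = 5
Cashflows (t years, CF_t, discount factor 1/(1+y/m)^(m*t), PV):
  t = 1.0000: CF_t = 7.200000, DF = 0.933707, PV = 6.722689
  t = 2.0000: CF_t = 7.200000, DF = 0.871808, PV = 6.277021
  t = 3.0000: CF_t = 7.200000, DF = 0.814013, PV = 5.860897
  t = 4.0000: CF_t = 7.200000, DF = 0.760050, PV = 5.472359
  t = 5.0000: CF_t = 107.200000, DF = 0.709664, PV = 76.075958
Price P = sum_t PV_t = 100.408924
First compute Macaulay numerator sum_t t * PV_t:
  t * PV_t at t = 1.0000: 6.722689
  t * PV_t at t = 2.0000: 12.554041
  t * PV_t at t = 3.0000: 17.582691
  t * PV_t at t = 4.0000: 21.889438
  t * PV_t at t = 5.0000: 380.379791
Macaulay duration D = 439.128650 / 100.408924 = 4.373403
Modified duration = D / (1 + y/m) = 4.373403 / (1 + 0.071000) = 4.083476


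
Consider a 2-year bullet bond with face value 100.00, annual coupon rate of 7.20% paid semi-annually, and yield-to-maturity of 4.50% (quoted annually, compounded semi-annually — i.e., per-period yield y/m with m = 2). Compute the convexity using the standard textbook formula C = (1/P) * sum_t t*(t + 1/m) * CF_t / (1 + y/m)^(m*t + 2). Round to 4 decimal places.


Answer: Convexity = 4.4672

Derivation:
Coupon per period c = face * coupon_rate / m = 3.600000
Periods per year m = 2; per-period yield y/m = 0.022500
Number of cashflows N = 4
Cashflows (t years, CF_t, discount factor 1/(1+y/m)^(m*t), PV):
  t = 0.5000: CF_t = 3.600000, DF = 0.977995, PV = 3.520782
  t = 1.0000: CF_t = 3.600000, DF = 0.956474, PV = 3.443308
  t = 1.5000: CF_t = 3.600000, DF = 0.935427, PV = 3.367538
  t = 2.0000: CF_t = 103.600000, DF = 0.914843, PV = 94.777771
Price P = sum_t PV_t = 105.109399
Convexity numerator sum_t t*(t + 1/m) * CF_t / (1+y/m)^(m*t + 2):
  t = 0.5000: term = 1.683769
  t = 1.0000: term = 4.940154
  t = 1.5000: term = 9.662893
  t = 2.0000: term = 453.262573
Convexity = (1/P) * sum = 469.549389 / 105.109399 = 4.467245


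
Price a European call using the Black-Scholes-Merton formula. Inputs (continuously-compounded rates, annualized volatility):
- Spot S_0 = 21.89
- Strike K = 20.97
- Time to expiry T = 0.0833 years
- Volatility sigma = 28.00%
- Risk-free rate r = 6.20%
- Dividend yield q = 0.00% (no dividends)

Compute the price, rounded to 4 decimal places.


d1 = (ln(S/K) + (r - q + 0.5*sigma^2) * T) / (sigma * sqrt(T)) = 0.63562928
d2 = d1 - sigma * sqrt(T) = 0.55481641
exp(-rT) = 0.99484871; exp(-qT) = 1.00000000
C = S_0 * exp(-qT) * N(d1) - K * exp(-rT) * N(d2)
N(d1) = 0.73749096; N(d2) = 0.71048988
C = 21.8900 * 1.00000000 * 0.73749096 - 20.9700 * 0.99484871 * 0.71048988 = 1.3215

Answer: Price = 1.3215


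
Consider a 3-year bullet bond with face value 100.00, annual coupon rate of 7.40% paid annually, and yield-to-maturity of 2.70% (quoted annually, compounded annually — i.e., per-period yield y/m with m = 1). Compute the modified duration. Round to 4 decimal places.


Coupon per period c = face * coupon_rate / m = 7.400000
Periods per year m = 1; per-period yield y/m = 0.027000
Number of cashflows N = 3
Cashflows (t years, CF_t, discount factor 1/(1+y/m)^(m*t), PV):
  t = 1.0000: CF_t = 7.400000, DF = 0.973710, PV = 7.205453
  t = 2.0000: CF_t = 7.400000, DF = 0.948111, PV = 7.016020
  t = 3.0000: CF_t = 107.400000, DF = 0.923185, PV = 99.150053
Price P = sum_t PV_t = 113.371526
First compute Macaulay numerator sum_t t * PV_t:
  t * PV_t at t = 1.0000: 7.205453
  t * PV_t at t = 2.0000: 14.032040
  t * PV_t at t = 3.0000: 297.450159
Macaulay duration D = 318.687652 / 113.371526 = 2.811003
Modified duration = D / (1 + y/m) = 2.811003 / (1 + 0.027000) = 2.737101

Answer: Modified duration = 2.7371


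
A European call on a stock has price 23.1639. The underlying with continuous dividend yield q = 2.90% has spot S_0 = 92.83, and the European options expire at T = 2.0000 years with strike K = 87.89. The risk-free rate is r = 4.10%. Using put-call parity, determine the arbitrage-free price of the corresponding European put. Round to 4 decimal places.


Put-call parity: C - P = S_0 * exp(-qT) - K * exp(-rT).
S_0 * exp(-qT) = 92.8300 * 0.94364995 = 87.59902462
K * exp(-rT) = 87.8900 * 0.92127196 = 80.97059245
P = C - S*exp(-qT) + K*exp(-rT)
P = 23.1639 - 87.59902462 + 80.97059245 = 16.5355

Answer: Put price = 16.5355


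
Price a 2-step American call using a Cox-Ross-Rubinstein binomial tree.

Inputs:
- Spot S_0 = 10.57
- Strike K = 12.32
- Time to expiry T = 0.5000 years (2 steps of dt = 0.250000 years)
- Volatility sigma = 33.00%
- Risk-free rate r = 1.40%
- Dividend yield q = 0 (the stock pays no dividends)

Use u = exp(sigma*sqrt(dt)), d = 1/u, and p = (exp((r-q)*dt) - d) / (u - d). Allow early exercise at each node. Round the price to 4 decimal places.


Answer: Price = V(0,0) = 0.5213

Derivation:
dt = T/N = 0.250000
u = exp(sigma*sqrt(dt)) = 1.179393; d = 1/u = 0.847894
p = (exp((r-q)*dt) - d) / (u - d) = 0.469420
Discount per step: exp(-r*dt) = 0.996506
Stock lattice S(k, i) with i counting down-moves:
  k=0: S(0,0) = 10.5700
  k=1: S(1,0) = 12.4662; S(1,1) = 8.9622
  k=2: S(2,0) = 14.7025; S(2,1) = 10.5700; S(2,2) = 7.5990
Terminal payoffs V(N, i) = max(S_T - K, 0):
  V(2,0) = 2.382533; V(2,1) = 0.000000; V(2,2) = 0.000000
Backward induction: V(k, i) = exp(-r*dt) * [p * V(k+1, i) + (1-p) * V(k+1, i+1)]; then take max(V_cont, immediate exercise) for American.
  V(1,0) = exp(-r*dt) * [p*2.382533 + (1-p)*0.000000] = 1.114501; exercise = 0.146185; V(1,0) = max -> 1.114501
  V(1,1) = exp(-r*dt) * [p*0.000000 + (1-p)*0.000000] = 0.000000; exercise = 0.000000; V(1,1) = max -> 0.000000
  V(0,0) = exp(-r*dt) * [p*1.114501 + (1-p)*0.000000] = 0.521341; exercise = 0.000000; V(0,0) = max -> 0.521341


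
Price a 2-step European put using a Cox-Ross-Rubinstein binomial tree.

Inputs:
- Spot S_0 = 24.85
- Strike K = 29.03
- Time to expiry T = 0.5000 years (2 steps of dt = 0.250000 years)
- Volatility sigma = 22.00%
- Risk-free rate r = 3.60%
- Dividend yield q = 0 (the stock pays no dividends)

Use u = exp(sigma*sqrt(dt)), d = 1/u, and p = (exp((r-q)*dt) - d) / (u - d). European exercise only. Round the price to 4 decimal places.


dt = T/N = 0.250000
u = exp(sigma*sqrt(dt)) = 1.116278; d = 1/u = 0.895834
p = (exp((r-q)*dt) - d) / (u - d) = 0.513539
Discount per step: exp(-r*dt) = 0.991040
Stock lattice S(k, i) with i counting down-moves:
  k=0: S(0,0) = 24.8500
  k=1: S(1,0) = 27.7395; S(1,1) = 22.2615
  k=2: S(2,0) = 30.9650; S(2,1) = 24.8500; S(2,2) = 19.9426
Terminal payoffs V(N, i) = max(K - S_T, 0):
  V(2,0) = 0.000000; V(2,1) = 4.180000; V(2,2) = 9.087408
Backward induction: V(k, i) = exp(-r*dt) * [p * V(k+1, i) + (1-p) * V(k+1, i+1)].
  V(1,0) = exp(-r*dt) * [p*0.000000 + (1-p)*4.180000] = 2.015190
  V(1,1) = exp(-r*dt) * [p*4.180000 + (1-p)*9.087408] = 6.508424
  V(0,0) = exp(-r*dt) * [p*2.015190 + (1-p)*6.508424] = 4.163335

Answer: Price = V(0,0) = 4.1633


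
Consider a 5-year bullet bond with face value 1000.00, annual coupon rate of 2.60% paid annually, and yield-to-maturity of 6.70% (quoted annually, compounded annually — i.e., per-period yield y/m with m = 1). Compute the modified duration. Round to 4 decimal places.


Answer: Modified duration = 4.4278

Derivation:
Coupon per period c = face * coupon_rate / m = 26.000000
Periods per year m = 1; per-period yield y/m = 0.067000
Number of cashflows N = 5
Cashflows (t years, CF_t, discount factor 1/(1+y/m)^(m*t), PV):
  t = 1.0000: CF_t = 26.000000, DF = 0.937207, PV = 24.367385
  t = 2.0000: CF_t = 26.000000, DF = 0.878357, PV = 22.837287
  t = 3.0000: CF_t = 26.000000, DF = 0.823203, PV = 21.403268
  t = 4.0000: CF_t = 26.000000, DF = 0.771511, PV = 20.059295
  t = 5.0000: CF_t = 1026.000000, DF = 0.723066, PV = 741.865652
Price P = sum_t PV_t = 830.532887
First compute Macaulay numerator sum_t t * PV_t:
  t * PV_t at t = 1.0000: 24.367385
  t * PV_t at t = 2.0000: 45.674574
  t * PV_t at t = 3.0000: 64.209804
  t * PV_t at t = 4.0000: 80.237181
  t * PV_t at t = 5.0000: 3709.328258
Macaulay duration D = 3923.817202 / 830.532887 = 4.724457
Modified duration = D / (1 + y/m) = 4.724457 / (1 + 0.067000) = 4.427795


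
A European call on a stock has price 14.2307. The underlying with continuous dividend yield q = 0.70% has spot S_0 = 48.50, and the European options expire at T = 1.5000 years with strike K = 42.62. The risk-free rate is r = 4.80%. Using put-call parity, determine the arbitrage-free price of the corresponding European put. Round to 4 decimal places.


Put-call parity: C - P = S_0 * exp(-qT) - K * exp(-rT).
S_0 * exp(-qT) = 48.5000 * 0.98955493 = 47.99341423
K * exp(-rT) = 42.6200 * 0.93053090 = 39.65922678
P = C - S*exp(-qT) + K*exp(-rT)
P = 14.2307 - 47.99341423 + 39.65922678 = 5.8965

Answer: Put price = 5.8965


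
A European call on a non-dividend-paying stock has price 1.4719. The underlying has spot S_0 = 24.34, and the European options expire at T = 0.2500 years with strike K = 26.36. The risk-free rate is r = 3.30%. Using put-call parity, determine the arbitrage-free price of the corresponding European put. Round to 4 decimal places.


Put-call parity: C - P = S_0 * exp(-qT) - K * exp(-rT).
S_0 * exp(-qT) = 24.3400 * 1.00000000 = 24.34000000
K * exp(-rT) = 26.3600 * 0.99178394 = 26.14342460
P = C - S*exp(-qT) + K*exp(-rT)
P = 1.4719 - 24.34000000 + 26.14342460 = 3.2753

Answer: Put price = 3.2753


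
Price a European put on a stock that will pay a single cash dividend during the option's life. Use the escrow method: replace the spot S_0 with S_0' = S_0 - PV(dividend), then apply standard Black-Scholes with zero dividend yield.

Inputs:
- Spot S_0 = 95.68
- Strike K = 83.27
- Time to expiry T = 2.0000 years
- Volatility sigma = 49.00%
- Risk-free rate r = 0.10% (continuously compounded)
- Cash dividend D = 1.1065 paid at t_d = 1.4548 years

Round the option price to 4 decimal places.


Answer: Price = 18.7423

Derivation:
PV(D) = D * exp(-r * t_d) = 1.1065 * 0.99854626 = 1.10489143
S_0' = S_0 - PV(D) = 95.6800 - 1.10489143 = 94.57510857
d1 = (ln(S_0'/K) + (r + sigma^2/2)*T) / (sigma*sqrt(T)) = 0.53308056
d2 = d1 - sigma*sqrt(T) = -0.15988409
exp(-rT) = 0.99800200
N(-d1) = 0.29698891; N(-d2) = 0.56351381
P = K * exp(-rT) * N(-d2) - S_0' * N(-d1) = 83.2700 * 0.99800200 * 0.56351381 - 94.57510857 * 0.29698891 = 18.7423


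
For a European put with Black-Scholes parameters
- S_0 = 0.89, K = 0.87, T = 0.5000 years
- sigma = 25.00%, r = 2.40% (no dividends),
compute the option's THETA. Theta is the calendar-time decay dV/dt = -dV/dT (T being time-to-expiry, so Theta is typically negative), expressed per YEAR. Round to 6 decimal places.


Answer: Theta = -0.050843

Derivation:
d1 = 0.2848410023; d2 = 0.1080643070
phi(d1) = 0.3830821846; exp(-qT) = 1.0000000000; exp(-rT) = 0.9880717129
Theta = -S*exp(-qT)*phi(d1)*sigma/(2*sqrt(T)) + r*K*exp(-rT)*N(-d2) - q*S*exp(-qT)*N(-d1)
N(-d1) = 0.3878829788; N(-d2) = 0.4569723406; sqrt(T) = 0.7071067812
Term 1 = -0.8900 * 1.0000000000 * 0.3830821846 * 0.2500 / (2 * 0.7071067812) = -0.0602708023
Term 2 = 0.0240 * 0.8700 * 0.9880717129 * 0.4569723406 = 0.0094277677
Term 3 = 0 (no dividend yield, q = 0)
Theta = -0.0602708023 + (0.0094277677) + (0.0000000000) = -0.050843


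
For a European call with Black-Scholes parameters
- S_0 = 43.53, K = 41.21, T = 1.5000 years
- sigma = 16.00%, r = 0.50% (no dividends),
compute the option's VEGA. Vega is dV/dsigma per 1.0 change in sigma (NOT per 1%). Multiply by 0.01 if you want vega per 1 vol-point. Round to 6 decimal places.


d1 = 0.4157468431; d2 = 0.2197876636
phi(d1) = 0.3659124243; exp(-qT) = 1.0000000000; exp(-rT) = 0.9925280548
Vega = S * exp(-qT) * phi(d1) * sqrt(T) = 43.5300 * 1.0000000000 * 0.3659124243 * 1.2247448714 = 19.507942

Answer: Vega = 19.507942


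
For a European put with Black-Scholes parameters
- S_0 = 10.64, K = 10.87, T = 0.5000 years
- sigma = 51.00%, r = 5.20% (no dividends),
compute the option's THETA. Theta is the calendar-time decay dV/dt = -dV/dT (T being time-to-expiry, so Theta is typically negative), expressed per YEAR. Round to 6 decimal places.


d1 = 0.1931061001; d2 = -0.1675183583
phi(d1) = 0.3915729226; exp(-qT) = 1.0000000000; exp(-rT) = 0.9743350896
Theta = -S*exp(-qT)*phi(d1)*sigma/(2*sqrt(T)) + r*K*exp(-rT)*N(-d2) - q*S*exp(-qT)*N(-d1)
N(-d1) = 0.4234379377; N(-d2) = 0.5665188981; sqrt(T) = 0.7071067812
Term 1 = -10.6400 * 1.0000000000 * 0.3915729226 * 0.5100 / (2 * 0.7071067812) = -1.5024826262
Term 2 = 0.0520 * 10.8700 * 0.9743350896 * 0.5665188981 = 0.3120007464
Term 3 = 0 (no dividend yield, q = 0)
Theta = -1.5024826262 + (0.3120007464) + (0.0000000000) = -1.190482

Answer: Theta = -1.190482


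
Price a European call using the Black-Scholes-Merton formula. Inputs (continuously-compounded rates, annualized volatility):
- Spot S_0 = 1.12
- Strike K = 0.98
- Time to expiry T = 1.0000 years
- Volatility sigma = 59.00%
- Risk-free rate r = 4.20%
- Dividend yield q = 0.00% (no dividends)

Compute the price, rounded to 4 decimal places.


d1 = (ln(S/K) + (r - q + 0.5*sigma^2) * T) / (sigma * sqrt(T)) = 0.59251083
d2 = d1 - sigma * sqrt(T) = 0.00251083
exp(-rT) = 0.95886978; exp(-qT) = 1.00000000
C = S_0 * exp(-qT) * N(d1) - K * exp(-rT) * N(d2)
N(d1) = 0.72324572; N(d2) = 0.50100168
C = 1.1200 * 1.00000000 * 0.72324572 - 0.9800 * 0.95886978 * 0.50100168 = 0.3392

Answer: Price = 0.3392


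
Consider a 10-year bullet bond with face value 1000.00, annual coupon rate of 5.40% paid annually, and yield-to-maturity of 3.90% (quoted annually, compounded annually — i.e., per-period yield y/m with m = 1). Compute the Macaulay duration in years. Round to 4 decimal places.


Answer: Macaulay duration = 8.1115 years

Derivation:
Coupon per period c = face * coupon_rate / m = 54.000000
Periods per year m = 1; per-period yield y/m = 0.039000
Number of cashflows N = 10
Cashflows (t years, CF_t, discount factor 1/(1+y/m)^(m*t), PV):
  t = 1.0000: CF_t = 54.000000, DF = 0.962464, PV = 51.973051
  t = 2.0000: CF_t = 54.000000, DF = 0.926337, PV = 50.022186
  t = 3.0000: CF_t = 54.000000, DF = 0.891566, PV = 48.144548
  t = 4.0000: CF_t = 54.000000, DF = 0.858100, PV = 46.337390
  t = 5.0000: CF_t = 54.000000, DF = 0.825890, PV = 44.598066
  t = 6.0000: CF_t = 54.000000, DF = 0.794889, PV = 42.924028
  t = 7.0000: CF_t = 54.000000, DF = 0.765052, PV = 41.312828
  t = 8.0000: CF_t = 54.000000, DF = 0.736335, PV = 39.762106
  t = 9.0000: CF_t = 54.000000, DF = 0.708696, PV = 38.269592
  t = 10.0000: CF_t = 1054.000000, DF = 0.682094, PV = 718.927565
Price P = sum_t PV_t = 1122.271360
Macaulay numerator sum_t t * PV_t:
  t * PV_t at t = 1.0000: 51.973051
  t * PV_t at t = 2.0000: 100.044372
  t * PV_t at t = 3.0000: 144.433645
  t * PV_t at t = 4.0000: 185.349561
  t * PV_t at t = 5.0000: 222.990328
  t * PV_t at t = 6.0000: 257.544171
  t * PV_t at t = 7.0000: 289.189797
  t * PV_t at t = 8.0000: 318.096848
  t * PV_t at t = 9.0000: 344.426328
  t * PV_t at t = 10.0000: 7189.275645
Macaulay duration D = (sum_t t * PV_t) / P = 9103.323746 / 1122.271360 = 8.111517
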